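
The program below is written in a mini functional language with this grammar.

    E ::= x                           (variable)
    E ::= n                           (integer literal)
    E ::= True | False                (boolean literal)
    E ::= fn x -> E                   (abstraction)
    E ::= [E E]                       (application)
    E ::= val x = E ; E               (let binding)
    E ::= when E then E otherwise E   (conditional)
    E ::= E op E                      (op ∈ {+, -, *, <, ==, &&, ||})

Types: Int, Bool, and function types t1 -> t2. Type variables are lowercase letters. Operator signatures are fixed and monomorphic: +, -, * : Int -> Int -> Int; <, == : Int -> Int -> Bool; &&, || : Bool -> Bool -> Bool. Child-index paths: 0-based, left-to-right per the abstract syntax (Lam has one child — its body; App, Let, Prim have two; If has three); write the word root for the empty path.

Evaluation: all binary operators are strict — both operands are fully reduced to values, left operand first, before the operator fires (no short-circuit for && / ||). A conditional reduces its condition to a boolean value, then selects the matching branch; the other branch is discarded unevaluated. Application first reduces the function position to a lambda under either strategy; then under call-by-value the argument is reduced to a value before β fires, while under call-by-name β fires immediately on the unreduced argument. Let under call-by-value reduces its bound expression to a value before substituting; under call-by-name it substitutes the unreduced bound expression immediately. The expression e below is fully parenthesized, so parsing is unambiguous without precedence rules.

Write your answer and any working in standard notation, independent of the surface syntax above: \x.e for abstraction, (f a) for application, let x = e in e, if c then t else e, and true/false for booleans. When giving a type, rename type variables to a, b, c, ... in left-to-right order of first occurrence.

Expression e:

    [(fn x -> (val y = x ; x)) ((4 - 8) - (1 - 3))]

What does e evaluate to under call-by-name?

Answer: -2

Trace:
step 0: ((\x.(let y = x in x)) ((4 - 8) - (1 - 3)))
step 1: [beta@root] (let y = ((4 - 8) - (1 - 3)) in ((4 - 8) - (1 - 3)))
step 2: [let@root] ((4 - 8) - (1 - 3))
step 3: [delta@0] (-4 - (1 - 3))
step 4: [delta@1] (-4 - -2)
step 5: [delta@root] -2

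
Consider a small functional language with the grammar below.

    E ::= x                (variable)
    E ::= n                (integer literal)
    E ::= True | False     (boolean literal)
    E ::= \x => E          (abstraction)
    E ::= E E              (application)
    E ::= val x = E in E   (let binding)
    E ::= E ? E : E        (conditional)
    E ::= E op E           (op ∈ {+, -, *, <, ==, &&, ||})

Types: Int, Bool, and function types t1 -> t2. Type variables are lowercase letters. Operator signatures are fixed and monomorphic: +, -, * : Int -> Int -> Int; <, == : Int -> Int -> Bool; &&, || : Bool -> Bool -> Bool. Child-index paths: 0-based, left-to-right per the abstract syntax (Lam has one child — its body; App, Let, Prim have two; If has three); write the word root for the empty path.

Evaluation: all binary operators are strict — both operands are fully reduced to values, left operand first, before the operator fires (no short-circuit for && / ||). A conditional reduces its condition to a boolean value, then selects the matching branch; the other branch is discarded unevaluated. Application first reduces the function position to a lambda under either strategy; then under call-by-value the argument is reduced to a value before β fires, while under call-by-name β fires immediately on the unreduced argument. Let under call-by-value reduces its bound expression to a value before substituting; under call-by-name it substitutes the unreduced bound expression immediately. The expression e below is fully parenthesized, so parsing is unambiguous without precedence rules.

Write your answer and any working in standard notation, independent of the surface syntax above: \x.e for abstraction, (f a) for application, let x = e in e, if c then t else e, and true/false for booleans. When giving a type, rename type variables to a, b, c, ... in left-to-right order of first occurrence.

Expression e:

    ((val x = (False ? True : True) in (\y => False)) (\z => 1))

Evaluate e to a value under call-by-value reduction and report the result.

Derivation:
step 0: ((let x = (if false then true else true) in (\y.false)) (\z.1))
step 1: [if@0.0] ((let x = true in (\y.false)) (\z.1))
step 2: [let@0] ((\y.false) (\z.1))
step 3: [beta@root] false

Answer: false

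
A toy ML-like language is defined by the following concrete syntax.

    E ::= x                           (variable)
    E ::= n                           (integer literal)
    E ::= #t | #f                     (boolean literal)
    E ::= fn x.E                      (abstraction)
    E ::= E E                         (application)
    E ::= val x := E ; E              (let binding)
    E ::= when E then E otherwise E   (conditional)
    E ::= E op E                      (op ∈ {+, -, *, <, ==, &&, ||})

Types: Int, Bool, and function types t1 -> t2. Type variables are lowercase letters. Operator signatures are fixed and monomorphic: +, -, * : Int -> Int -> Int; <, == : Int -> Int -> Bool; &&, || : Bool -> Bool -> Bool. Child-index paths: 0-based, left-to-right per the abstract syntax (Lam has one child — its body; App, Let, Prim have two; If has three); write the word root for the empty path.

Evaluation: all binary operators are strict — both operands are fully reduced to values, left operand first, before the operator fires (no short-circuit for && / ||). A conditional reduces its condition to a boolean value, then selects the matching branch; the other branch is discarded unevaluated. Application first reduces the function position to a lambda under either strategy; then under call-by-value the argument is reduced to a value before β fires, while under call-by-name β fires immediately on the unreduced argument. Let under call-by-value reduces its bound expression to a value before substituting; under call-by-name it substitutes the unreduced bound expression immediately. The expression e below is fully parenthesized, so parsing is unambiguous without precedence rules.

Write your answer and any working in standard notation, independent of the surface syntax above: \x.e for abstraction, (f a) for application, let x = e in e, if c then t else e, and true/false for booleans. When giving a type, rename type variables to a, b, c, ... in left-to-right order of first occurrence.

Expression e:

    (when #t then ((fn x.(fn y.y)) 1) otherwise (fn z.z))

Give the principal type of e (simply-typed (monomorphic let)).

Answer: a -> a

Trace:
  unify Bool ~ Bool
y : b
\y._ : b -> b
\x._ : a -> b -> b
  unify a -> b -> b ~ Int -> c
  unify a ~ Int
  unify b -> b ~ c
_ _ : b -> b
z : d
\z._ : d -> d
  unify b -> b ~ d -> d
  unify b ~ d
  unify d ~ d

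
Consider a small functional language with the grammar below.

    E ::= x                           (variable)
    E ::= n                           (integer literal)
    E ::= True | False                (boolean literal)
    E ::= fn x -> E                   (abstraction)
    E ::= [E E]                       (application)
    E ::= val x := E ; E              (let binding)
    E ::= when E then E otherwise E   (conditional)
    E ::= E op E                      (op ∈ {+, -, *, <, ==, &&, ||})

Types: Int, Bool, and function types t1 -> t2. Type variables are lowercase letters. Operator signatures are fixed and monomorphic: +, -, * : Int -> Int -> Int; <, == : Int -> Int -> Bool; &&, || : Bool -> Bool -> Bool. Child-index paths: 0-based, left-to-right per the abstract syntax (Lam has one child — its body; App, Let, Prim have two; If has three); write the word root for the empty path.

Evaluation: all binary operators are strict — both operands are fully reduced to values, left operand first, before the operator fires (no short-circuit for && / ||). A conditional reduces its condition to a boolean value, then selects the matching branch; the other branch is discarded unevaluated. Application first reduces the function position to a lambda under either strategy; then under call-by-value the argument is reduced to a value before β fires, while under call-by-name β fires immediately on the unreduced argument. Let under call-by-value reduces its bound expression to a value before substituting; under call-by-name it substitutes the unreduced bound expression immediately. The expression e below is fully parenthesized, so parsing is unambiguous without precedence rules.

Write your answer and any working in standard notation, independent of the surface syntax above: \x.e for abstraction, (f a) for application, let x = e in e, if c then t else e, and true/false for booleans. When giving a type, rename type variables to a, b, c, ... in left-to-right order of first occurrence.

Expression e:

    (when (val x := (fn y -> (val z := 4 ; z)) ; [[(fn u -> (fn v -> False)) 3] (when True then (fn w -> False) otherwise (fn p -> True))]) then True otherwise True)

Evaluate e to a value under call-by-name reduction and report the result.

Answer: true

Derivation:
step 0: (if (let x = (\y.(let z = 4 in z)) in (((\u.(\v.false)) 3) (if true then (\w.false) else (\p.true)))) then true else true)
step 1: [let@0] (if (((\u.(\v.false)) 3) (if true then (\w.false) else (\p.true))) then true else true)
step 2: [beta@0.0] (if ((\v.false) (if true then (\w.false) else (\p.true))) then true else true)
step 3: [beta@0] (if false then true else true)
step 4: [if@root] true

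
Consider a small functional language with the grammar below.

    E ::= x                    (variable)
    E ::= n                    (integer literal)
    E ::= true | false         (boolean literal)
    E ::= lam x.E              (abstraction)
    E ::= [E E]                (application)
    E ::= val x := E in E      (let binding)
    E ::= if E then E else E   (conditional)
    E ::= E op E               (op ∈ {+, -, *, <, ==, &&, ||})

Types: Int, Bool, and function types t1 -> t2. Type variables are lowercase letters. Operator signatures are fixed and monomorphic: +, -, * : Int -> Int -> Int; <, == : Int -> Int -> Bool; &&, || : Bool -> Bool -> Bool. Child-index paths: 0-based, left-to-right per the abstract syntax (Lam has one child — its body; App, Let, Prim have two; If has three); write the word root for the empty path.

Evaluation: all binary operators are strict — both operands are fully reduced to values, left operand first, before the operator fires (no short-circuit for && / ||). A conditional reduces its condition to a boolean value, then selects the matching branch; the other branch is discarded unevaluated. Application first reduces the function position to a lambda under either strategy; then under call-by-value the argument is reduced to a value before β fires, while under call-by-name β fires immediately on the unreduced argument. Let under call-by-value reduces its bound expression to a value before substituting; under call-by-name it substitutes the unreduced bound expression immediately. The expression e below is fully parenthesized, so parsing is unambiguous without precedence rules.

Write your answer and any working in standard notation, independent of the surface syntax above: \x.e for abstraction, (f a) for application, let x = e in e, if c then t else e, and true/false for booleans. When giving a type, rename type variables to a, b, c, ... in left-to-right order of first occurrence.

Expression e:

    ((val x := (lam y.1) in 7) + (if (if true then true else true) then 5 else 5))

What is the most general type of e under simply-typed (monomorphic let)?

Answer: Int

Derivation:
\y._ : a -> Int
let x : a -> Int
  unify Int ~ Int
  unify Bool ~ Bool
  unify Bool ~ Bool
  unify Bool ~ Bool
  unify Int ~ Int
  unify Int ~ Int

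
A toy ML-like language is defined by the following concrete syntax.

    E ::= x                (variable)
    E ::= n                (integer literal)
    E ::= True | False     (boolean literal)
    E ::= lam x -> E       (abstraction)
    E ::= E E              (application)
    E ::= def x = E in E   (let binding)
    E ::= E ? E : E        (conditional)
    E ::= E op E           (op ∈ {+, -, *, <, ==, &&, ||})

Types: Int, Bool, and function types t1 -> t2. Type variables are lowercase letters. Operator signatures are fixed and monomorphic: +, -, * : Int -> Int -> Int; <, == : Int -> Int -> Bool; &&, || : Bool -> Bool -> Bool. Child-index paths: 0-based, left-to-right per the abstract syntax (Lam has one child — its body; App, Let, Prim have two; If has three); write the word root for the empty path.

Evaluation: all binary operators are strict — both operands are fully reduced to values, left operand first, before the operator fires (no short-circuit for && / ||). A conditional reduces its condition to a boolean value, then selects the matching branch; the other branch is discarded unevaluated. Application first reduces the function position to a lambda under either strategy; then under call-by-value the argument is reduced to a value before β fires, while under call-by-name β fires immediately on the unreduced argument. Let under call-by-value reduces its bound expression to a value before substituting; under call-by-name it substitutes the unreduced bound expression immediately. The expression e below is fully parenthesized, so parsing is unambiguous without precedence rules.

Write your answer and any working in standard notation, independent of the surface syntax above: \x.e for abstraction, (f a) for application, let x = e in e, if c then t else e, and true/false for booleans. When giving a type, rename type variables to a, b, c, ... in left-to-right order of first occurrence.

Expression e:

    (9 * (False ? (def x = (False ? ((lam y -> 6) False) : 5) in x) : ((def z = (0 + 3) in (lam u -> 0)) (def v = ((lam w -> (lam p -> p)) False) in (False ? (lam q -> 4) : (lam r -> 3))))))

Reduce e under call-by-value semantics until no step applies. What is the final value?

Answer: 0

Derivation:
step 0: (9 * (if false then (let x = (if false then ((\y.6) false) else 5) in x) else ((let z = (0 + 3) in (\u.0)) (let v = ((\w.(\p.p)) false) in (if false then (\q.4) else (\r.3))))))
step 1: [if@1] (9 * ((let z = (0 + 3) in (\u.0)) (let v = ((\w.(\p.p)) false) in (if false then (\q.4) else (\r.3)))))
step 2: [delta@1.0.0] (9 * ((let z = 3 in (\u.0)) (let v = ((\w.(\p.p)) false) in (if false then (\q.4) else (\r.3)))))
step 3: [let@1.0] (9 * ((\u.0) (let v = ((\w.(\p.p)) false) in (if false then (\q.4) else (\r.3)))))
step 4: [beta@1.1.0] (9 * ((\u.0) (let v = (\p.p) in (if false then (\q.4) else (\r.3)))))
step 5: [let@1.1] (9 * ((\u.0) (if false then (\q.4) else (\r.3))))
step 6: [if@1.1] (9 * ((\u.0) (\r.3)))
step 7: [beta@1] (9 * 0)
step 8: [delta@root] 0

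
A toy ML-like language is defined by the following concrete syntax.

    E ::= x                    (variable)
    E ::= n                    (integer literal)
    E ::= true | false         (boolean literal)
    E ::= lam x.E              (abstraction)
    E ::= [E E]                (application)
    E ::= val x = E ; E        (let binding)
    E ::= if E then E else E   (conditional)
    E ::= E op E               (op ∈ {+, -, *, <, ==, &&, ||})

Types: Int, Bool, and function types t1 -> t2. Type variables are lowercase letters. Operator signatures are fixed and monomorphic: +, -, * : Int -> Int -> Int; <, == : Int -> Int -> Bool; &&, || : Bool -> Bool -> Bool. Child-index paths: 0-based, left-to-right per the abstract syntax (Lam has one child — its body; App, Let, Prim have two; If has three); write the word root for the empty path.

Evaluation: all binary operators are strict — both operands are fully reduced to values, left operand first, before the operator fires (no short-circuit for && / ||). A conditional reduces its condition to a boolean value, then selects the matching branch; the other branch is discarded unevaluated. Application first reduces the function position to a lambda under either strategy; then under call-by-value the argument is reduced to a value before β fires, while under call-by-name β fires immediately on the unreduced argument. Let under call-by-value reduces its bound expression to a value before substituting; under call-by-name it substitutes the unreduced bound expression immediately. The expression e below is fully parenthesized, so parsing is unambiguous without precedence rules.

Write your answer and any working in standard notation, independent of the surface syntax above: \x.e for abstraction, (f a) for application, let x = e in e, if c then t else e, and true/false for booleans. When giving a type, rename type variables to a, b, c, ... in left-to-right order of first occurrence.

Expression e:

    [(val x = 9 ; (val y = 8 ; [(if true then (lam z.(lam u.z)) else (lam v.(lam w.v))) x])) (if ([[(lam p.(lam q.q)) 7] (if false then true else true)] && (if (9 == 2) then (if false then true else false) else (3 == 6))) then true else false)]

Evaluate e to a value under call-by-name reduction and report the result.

Working:
step 0: ((let x = 9 in (let y = 8 in ((if true then (\z.(\u.z)) else (\v.(\w.v))) x))) (if ((((\p.(\q.q)) 7) (if false then true else true)) && (if (9 == 2) then (if false then true else false) else (3 == 6))) then true else false))
step 1: [let@0] ((let y = 8 in ((if true then (\z.(\u.z)) else (\v.(\w.v))) 9)) (if ((((\p.(\q.q)) 7) (if false then true else true)) && (if (9 == 2) then (if false then true else false) else (3 == 6))) then true else false))
step 2: [let@0] (((if true then (\z.(\u.z)) else (\v.(\w.v))) 9) (if ((((\p.(\q.q)) 7) (if false then true else true)) && (if (9 == 2) then (if false then true else false) else (3 == 6))) then true else false))
step 3: [if@0.0] (((\z.(\u.z)) 9) (if ((((\p.(\q.q)) 7) (if false then true else true)) && (if (9 == 2) then (if false then true else false) else (3 == 6))) then true else false))
step 4: [beta@0] ((\u.9) (if ((((\p.(\q.q)) 7) (if false then true else true)) && (if (9 == 2) then (if false then true else false) else (3 == 6))) then true else false))
step 5: [beta@root] 9

Answer: 9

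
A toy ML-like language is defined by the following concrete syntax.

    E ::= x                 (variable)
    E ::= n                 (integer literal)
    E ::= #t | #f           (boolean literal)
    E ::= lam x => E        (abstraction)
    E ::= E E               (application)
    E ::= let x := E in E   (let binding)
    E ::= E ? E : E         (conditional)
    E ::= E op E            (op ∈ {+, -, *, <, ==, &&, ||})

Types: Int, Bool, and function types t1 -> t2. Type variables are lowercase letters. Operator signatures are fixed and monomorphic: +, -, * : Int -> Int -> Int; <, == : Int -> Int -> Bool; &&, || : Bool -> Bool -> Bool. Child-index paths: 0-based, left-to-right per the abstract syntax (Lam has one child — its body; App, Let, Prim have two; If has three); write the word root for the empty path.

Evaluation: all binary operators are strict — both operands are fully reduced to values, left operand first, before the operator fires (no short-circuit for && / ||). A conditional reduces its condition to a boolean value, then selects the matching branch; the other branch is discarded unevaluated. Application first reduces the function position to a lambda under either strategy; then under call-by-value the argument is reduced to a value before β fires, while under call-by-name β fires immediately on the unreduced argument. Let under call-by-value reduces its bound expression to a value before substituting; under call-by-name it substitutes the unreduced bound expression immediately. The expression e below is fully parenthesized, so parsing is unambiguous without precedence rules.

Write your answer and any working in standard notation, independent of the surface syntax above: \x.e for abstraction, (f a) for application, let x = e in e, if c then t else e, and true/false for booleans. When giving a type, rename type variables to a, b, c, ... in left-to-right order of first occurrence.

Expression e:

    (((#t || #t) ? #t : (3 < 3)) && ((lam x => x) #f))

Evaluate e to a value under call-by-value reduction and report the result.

Derivation:
step 0: ((if (true || true) then true else (3 < 3)) && ((\x.x) false))
step 1: [delta@0.0] ((if true then true else (3 < 3)) && ((\x.x) false))
step 2: [if@0] (true && ((\x.x) false))
step 3: [beta@1] (true && false)
step 4: [delta@root] false

Answer: false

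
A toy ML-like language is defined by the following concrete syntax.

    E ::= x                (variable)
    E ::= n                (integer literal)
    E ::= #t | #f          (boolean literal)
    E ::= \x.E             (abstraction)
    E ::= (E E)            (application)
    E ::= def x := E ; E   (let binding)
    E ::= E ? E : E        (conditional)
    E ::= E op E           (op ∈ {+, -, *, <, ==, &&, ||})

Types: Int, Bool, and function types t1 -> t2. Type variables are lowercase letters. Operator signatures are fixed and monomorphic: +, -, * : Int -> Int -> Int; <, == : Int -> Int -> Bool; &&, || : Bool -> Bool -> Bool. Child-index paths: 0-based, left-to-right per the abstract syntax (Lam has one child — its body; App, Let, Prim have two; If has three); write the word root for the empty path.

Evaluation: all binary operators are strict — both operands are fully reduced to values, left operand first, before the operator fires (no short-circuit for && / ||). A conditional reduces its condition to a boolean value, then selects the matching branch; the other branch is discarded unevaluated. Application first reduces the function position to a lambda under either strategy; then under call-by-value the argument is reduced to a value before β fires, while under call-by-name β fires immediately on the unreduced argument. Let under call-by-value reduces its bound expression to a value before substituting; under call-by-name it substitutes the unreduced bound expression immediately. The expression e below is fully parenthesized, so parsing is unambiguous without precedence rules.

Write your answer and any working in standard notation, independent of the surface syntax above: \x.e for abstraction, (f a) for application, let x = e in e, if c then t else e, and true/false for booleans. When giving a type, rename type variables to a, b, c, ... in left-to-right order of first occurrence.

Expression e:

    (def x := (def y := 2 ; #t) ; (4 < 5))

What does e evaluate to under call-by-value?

Trace:
step 0: (let x = (let y = 2 in true) in (4 < 5))
step 1: [let@0] (let x = true in (4 < 5))
step 2: [let@root] (4 < 5)
step 3: [delta@root] true

Answer: true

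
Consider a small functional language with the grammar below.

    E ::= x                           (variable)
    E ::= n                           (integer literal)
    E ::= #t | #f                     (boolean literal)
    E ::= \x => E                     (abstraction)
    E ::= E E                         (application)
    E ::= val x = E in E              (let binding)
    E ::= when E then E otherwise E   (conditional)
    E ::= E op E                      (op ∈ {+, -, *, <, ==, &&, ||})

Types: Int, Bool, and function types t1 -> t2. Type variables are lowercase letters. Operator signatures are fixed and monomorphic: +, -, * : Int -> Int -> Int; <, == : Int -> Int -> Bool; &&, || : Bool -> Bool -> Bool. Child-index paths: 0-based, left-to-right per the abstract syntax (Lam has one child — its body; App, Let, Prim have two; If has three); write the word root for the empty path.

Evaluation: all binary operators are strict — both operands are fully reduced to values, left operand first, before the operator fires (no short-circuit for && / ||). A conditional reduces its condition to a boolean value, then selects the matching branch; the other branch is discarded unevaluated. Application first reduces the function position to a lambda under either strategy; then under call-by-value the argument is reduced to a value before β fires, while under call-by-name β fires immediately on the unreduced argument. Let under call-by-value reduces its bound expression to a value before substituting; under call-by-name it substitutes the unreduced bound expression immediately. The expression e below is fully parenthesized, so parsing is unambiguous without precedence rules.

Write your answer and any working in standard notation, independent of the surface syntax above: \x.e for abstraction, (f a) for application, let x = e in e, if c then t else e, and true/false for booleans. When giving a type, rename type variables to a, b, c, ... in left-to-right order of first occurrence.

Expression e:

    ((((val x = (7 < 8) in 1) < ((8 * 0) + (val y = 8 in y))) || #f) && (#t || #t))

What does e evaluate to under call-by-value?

Derivation:
step 0: ((((let x = (7 < 8) in 1) < ((8 * 0) + (let y = 8 in y))) || false) && (true || true))
step 1: [delta@0.0.0.0] ((((let x = true in 1) < ((8 * 0) + (let y = 8 in y))) || false) && (true || true))
step 2: [let@0.0.0] (((1 < ((8 * 0) + (let y = 8 in y))) || false) && (true || true))
step 3: [delta@0.0.1.0] (((1 < (0 + (let y = 8 in y))) || false) && (true || true))
step 4: [let@0.0.1.1] (((1 < (0 + 8)) || false) && (true || true))
step 5: [delta@0.0.1] (((1 < 8) || false) && (true || true))
step 6: [delta@0.0] ((true || false) && (true || true))
step 7: [delta@0] (true && (true || true))
step 8: [delta@1] (true && true)
step 9: [delta@root] true

Answer: true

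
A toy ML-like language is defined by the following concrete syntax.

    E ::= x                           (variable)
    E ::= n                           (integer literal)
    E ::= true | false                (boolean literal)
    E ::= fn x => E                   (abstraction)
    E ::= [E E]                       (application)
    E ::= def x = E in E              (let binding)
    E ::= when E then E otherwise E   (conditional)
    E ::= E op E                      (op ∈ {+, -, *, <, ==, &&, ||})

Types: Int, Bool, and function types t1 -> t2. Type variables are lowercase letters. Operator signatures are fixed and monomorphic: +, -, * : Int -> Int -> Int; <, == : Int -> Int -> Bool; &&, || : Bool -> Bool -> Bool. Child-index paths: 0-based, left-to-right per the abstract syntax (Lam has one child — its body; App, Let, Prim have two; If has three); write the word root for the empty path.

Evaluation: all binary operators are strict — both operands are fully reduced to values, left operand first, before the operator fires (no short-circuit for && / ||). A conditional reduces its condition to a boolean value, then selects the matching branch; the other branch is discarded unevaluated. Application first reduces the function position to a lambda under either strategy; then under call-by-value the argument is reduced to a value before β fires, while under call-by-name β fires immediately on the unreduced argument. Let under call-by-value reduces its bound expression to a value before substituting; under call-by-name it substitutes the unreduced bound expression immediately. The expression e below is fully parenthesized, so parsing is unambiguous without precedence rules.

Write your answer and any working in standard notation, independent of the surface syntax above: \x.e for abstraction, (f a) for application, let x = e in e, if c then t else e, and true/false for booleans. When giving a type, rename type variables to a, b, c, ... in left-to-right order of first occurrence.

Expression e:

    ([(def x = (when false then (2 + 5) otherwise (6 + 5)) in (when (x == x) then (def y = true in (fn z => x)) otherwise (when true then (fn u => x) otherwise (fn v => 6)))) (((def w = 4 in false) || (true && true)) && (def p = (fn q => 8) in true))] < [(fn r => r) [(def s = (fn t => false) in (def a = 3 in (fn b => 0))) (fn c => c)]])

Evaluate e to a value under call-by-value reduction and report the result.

Answer: false

Derivation:
step 0: (((let x = (if false then (2 + 5) else (6 + 5)) in (if (x == x) then (let y = true in (\z.x)) else (if true then (\u.x) else (\v.6)))) (((let w = 4 in false) || (true && true)) && (let p = (\q.8) in true))) < ((\r.r) ((let s = (\t.false) in (let a = 3 in (\b.0))) (\c.c))))
step 1: [if@0.0.0] (((let x = (6 + 5) in (if (x == x) then (let y = true in (\z.x)) else (if true then (\u.x) else (\v.6)))) (((let w = 4 in false) || (true && true)) && (let p = (\q.8) in true))) < ((\r.r) ((let s = (\t.false) in (let a = 3 in (\b.0))) (\c.c))))
step 2: [delta@0.0.0] (((let x = 11 in (if (x == x) then (let y = true in (\z.x)) else (if true then (\u.x) else (\v.6)))) (((let w = 4 in false) || (true && true)) && (let p = (\q.8) in true))) < ((\r.r) ((let s = (\t.false) in (let a = 3 in (\b.0))) (\c.c))))
step 3: [let@0.0] (((if (11 == 11) then (let y = true in (\z.11)) else (if true then (\u.11) else (\v.6))) (((let w = 4 in false) || (true && true)) && (let p = (\q.8) in true))) < ((\r.r) ((let s = (\t.false) in (let a = 3 in (\b.0))) (\c.c))))
step 4: [delta@0.0.0] (((if true then (let y = true in (\z.11)) else (if true then (\u.11) else (\v.6))) (((let w = 4 in false) || (true && true)) && (let p = (\q.8) in true))) < ((\r.r) ((let s = (\t.false) in (let a = 3 in (\b.0))) (\c.c))))
step 5: [if@0.0] (((let y = true in (\z.11)) (((let w = 4 in false) || (true && true)) && (let p = (\q.8) in true))) < ((\r.r) ((let s = (\t.false) in (let a = 3 in (\b.0))) (\c.c))))
step 6: [let@0.0] (((\z.11) (((let w = 4 in false) || (true && true)) && (let p = (\q.8) in true))) < ((\r.r) ((let s = (\t.false) in (let a = 3 in (\b.0))) (\c.c))))
step 7: [let@0.1.0.0] (((\z.11) ((false || (true && true)) && (let p = (\q.8) in true))) < ((\r.r) ((let s = (\t.false) in (let a = 3 in (\b.0))) (\c.c))))
step 8: [delta@0.1.0.1] (((\z.11) ((false || true) && (let p = (\q.8) in true))) < ((\r.r) ((let s = (\t.false) in (let a = 3 in (\b.0))) (\c.c))))
step 9: [delta@0.1.0] (((\z.11) (true && (let p = (\q.8) in true))) < ((\r.r) ((let s = (\t.false) in (let a = 3 in (\b.0))) (\c.c))))
step 10: [let@0.1.1] (((\z.11) (true && true)) < ((\r.r) ((let s = (\t.false) in (let a = 3 in (\b.0))) (\c.c))))
step 11: [delta@0.1] (((\z.11) true) < ((\r.r) ((let s = (\t.false) in (let a = 3 in (\b.0))) (\c.c))))
step 12: [beta@0] (11 < ((\r.r) ((let s = (\t.false) in (let a = 3 in (\b.0))) (\c.c))))
step 13: [let@1.1.0] (11 < ((\r.r) ((let a = 3 in (\b.0)) (\c.c))))
step 14: [let@1.1.0] (11 < ((\r.r) ((\b.0) (\c.c))))
step 15: [beta@1.1] (11 < ((\r.r) 0))
step 16: [beta@1] (11 < 0)
step 17: [delta@root] false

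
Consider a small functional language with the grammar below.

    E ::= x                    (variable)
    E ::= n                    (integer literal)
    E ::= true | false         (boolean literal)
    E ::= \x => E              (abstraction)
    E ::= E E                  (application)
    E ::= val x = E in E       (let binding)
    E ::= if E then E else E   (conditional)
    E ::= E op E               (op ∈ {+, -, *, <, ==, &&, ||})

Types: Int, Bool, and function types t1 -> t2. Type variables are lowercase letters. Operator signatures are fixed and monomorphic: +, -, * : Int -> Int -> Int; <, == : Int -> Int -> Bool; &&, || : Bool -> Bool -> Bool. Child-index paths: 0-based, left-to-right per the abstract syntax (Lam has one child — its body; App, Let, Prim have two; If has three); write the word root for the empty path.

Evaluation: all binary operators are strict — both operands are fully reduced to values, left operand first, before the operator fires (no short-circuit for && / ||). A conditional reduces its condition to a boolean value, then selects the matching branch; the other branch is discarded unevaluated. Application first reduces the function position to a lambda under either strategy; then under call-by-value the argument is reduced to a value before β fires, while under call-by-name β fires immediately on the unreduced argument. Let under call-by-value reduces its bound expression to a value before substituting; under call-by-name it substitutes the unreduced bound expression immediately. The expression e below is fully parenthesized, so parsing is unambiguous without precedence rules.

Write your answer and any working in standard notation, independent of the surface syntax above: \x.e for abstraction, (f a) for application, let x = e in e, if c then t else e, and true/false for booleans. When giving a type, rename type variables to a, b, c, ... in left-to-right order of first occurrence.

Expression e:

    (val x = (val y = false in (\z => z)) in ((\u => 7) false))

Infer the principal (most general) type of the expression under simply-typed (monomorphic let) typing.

Trace:
let y : Bool
z : a
\z._ : a -> a
let x : a -> a
\u._ : b -> Int
  unify b -> Int ~ Bool -> c
  unify b ~ Bool
  unify Int ~ c
_ _ : Int

Answer: Int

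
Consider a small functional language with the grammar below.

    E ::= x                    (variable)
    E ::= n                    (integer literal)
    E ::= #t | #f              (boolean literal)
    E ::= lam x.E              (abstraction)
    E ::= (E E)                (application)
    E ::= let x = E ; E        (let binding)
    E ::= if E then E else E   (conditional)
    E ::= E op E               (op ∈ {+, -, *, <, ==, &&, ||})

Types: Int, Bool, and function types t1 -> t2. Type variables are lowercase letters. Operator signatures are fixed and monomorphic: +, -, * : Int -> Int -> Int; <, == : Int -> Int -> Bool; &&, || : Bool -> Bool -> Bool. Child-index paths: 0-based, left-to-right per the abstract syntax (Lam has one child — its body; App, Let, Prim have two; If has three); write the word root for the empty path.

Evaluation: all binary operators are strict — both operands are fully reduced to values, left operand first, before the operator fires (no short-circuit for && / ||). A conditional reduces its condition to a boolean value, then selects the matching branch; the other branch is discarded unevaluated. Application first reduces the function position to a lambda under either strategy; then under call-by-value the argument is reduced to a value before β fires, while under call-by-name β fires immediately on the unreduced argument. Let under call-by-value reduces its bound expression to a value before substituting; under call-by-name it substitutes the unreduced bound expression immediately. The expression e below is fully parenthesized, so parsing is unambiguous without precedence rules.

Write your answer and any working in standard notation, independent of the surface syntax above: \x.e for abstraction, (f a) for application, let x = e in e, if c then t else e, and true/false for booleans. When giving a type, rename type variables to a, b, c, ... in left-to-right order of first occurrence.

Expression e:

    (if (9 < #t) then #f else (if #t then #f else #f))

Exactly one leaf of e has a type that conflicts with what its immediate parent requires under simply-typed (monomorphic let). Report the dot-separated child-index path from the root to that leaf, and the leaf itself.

Answer: 0.1 : true

Working:
  unify Int ~ Int
  unify Bool ~ Int
  FAIL: mismatch Bool ~ Int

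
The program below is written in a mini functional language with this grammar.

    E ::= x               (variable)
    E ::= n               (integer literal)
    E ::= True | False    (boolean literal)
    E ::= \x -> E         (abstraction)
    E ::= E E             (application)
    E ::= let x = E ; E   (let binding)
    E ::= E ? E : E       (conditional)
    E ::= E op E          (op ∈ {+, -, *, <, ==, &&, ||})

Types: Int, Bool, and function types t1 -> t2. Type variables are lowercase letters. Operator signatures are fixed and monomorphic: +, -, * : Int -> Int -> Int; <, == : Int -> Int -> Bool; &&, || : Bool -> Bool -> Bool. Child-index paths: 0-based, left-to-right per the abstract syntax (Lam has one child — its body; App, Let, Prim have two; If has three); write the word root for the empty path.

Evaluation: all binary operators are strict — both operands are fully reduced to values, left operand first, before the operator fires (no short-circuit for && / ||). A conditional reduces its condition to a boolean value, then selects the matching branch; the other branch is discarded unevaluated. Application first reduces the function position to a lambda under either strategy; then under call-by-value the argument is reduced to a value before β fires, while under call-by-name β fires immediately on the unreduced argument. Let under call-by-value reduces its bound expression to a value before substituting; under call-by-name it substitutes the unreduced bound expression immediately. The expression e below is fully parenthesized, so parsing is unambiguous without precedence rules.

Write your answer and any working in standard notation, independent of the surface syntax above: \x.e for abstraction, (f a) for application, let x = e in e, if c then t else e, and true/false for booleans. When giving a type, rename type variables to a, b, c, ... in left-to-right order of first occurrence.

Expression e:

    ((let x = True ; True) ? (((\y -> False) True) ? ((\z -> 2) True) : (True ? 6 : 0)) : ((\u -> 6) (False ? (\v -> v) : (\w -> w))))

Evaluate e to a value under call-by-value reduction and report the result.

Answer: 6

Working:
step 0: (if (let x = true in true) then (if ((\y.false) true) then ((\z.2) true) else (if true then 6 else 0)) else ((\u.6) (if false then (\v.v) else (\w.w))))
step 1: [let@0] (if true then (if ((\y.false) true) then ((\z.2) true) else (if true then 6 else 0)) else ((\u.6) (if false then (\v.v) else (\w.w))))
step 2: [if@root] (if ((\y.false) true) then ((\z.2) true) else (if true then 6 else 0))
step 3: [beta@0] (if false then ((\z.2) true) else (if true then 6 else 0))
step 4: [if@root] (if true then 6 else 0)
step 5: [if@root] 6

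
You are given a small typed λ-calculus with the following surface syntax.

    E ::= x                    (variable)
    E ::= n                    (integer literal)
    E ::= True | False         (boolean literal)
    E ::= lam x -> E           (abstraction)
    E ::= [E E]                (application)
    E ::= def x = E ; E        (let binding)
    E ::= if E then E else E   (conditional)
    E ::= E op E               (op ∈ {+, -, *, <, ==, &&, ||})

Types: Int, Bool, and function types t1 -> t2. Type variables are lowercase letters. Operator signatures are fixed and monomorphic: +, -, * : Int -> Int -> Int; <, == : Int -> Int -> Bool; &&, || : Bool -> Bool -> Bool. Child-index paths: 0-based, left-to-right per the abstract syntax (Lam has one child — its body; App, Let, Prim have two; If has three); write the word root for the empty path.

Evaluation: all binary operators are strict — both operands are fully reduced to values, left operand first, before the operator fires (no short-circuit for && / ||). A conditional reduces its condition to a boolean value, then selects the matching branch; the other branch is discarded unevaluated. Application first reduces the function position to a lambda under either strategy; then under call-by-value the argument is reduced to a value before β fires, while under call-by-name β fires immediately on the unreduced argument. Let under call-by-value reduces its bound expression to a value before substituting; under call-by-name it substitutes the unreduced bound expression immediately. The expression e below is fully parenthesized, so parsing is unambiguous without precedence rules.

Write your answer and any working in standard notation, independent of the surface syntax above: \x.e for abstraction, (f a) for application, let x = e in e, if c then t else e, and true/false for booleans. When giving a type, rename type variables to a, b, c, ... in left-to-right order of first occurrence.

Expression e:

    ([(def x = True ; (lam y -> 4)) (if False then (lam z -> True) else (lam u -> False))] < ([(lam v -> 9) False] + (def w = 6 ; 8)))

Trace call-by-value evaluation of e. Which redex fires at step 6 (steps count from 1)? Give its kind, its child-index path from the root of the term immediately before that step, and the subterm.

Answer: delta at 1 : (9 + 8)

Derivation:
step 0: (((let x = true in (\y.4)) (if false then (\z.true) else (\u.false))) < (((\v.9) false) + (let w = 6 in 8)))
step 1: [let@0.0] (((\y.4) (if false then (\z.true) else (\u.false))) < (((\v.9) false) + (let w = 6 in 8)))
step 2: [if@0.1] (((\y.4) (\u.false)) < (((\v.9) false) + (let w = 6 in 8)))
step 3: [beta@0] (4 < (((\v.9) false) + (let w = 6 in 8)))
step 4: [beta@1.0] (4 < (9 + (let w = 6 in 8)))
step 5: [let@1.1] (4 < (9 + 8))
step 6: [delta@1] (4 < 17)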